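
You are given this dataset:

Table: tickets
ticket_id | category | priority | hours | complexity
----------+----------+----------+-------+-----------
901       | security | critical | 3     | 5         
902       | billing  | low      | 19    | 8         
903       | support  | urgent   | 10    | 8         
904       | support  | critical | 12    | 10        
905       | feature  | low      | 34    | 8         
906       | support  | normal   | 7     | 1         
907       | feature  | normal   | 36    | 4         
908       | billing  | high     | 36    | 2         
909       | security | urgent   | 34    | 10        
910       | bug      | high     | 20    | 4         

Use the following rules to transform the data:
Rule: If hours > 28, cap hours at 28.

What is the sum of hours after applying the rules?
183

Step 1: 4 records have hours > 28
Step 2: These records originally summed to 140
Step 3: After capping: 4 × 28 = 112
Step 4: Unaffected records sum: 71
Step 5: Final sum = 112 + 71 = 183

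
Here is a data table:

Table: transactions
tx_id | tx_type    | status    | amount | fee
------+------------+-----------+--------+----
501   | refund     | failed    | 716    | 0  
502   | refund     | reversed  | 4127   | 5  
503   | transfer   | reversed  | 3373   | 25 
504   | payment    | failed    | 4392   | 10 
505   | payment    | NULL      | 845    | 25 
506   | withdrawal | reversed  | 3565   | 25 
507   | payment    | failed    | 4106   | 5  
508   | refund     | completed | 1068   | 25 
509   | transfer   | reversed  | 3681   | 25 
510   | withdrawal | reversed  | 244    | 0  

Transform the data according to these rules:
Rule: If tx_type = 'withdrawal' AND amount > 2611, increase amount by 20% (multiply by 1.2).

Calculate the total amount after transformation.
26830.0

Step 1: Find records where tx_type = 'withdrawal' AND amount > 2611
Step 2: 1 records match, summing to 3565
Step 3: After multiplier: 3565 × 1.2 = 4278.0
Step 4: Unaffected records sum: 22552
Step 5: Final sum = 4278.0 + 22552 = 26830.0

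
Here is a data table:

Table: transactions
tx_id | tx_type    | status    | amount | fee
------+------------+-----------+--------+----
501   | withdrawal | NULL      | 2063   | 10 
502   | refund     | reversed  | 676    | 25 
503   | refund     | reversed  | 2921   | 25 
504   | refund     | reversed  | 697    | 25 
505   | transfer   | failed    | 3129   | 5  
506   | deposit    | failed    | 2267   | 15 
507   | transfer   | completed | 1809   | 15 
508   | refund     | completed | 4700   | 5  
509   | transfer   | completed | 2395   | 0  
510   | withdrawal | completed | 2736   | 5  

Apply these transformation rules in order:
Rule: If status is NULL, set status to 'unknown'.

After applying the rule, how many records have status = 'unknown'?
1

Step 1: Count records where status IS NULL
Step 2: Found 1 records with NULL status
Step 3: These records will have status set to 'unknown'
Step 4: Records already having status = 'unknown': 0
Step 5: Answer: 1 + 0 = 1 records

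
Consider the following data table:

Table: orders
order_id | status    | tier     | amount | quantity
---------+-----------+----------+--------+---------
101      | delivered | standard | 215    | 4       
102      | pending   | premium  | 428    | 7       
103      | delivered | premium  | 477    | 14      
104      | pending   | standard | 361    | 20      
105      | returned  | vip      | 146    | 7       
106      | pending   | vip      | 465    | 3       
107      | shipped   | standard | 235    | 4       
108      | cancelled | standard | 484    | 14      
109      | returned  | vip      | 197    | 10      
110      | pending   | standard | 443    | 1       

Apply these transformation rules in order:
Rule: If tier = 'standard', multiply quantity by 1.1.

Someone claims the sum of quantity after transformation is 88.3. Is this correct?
Yes, the result is correct.

Step 1: Calculate the correct sum after transformation
Step 2: Apply multiplier 1.1 to records where tier = 'standard'
Step 3: Correct result = 88.3
Step 4: Claimed result = 88.3
Step 5: 88.3 = 88.3 ✓
Conclusion: The claimed result is correct.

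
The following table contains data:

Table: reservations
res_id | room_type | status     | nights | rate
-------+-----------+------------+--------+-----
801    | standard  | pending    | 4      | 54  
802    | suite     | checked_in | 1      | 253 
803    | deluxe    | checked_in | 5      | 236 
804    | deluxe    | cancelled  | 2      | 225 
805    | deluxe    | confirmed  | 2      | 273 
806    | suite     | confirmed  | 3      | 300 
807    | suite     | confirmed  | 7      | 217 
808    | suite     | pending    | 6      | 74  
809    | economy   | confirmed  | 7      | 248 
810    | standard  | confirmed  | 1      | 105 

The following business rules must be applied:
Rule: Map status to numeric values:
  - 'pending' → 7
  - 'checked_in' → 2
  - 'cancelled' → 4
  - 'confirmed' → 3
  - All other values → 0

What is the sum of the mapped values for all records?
37

Step 1: Apply mapping to each record
Step 2: Count by status:
  'pending': 2 records × 7 = 14
  'checked_in': 2 records × 2 = 4
  'cancelled': 1 records × 4 = 4
  'confirmed': 5 records × 3 = 15
Step 3: Sum all mapped values = 37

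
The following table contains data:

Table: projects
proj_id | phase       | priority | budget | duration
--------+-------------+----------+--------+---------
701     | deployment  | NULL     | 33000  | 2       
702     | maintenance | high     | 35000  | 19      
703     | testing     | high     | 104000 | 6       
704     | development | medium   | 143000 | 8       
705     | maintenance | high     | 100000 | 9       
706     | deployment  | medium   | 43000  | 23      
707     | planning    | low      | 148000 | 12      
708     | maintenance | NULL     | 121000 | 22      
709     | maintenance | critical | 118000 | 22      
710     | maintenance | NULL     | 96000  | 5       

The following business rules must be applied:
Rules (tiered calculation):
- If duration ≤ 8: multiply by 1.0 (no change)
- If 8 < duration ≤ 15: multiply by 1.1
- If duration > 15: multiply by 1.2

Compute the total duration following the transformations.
147.3

Step 1: Tier 1 (duration ≤ 8): 4 records, sum = 21 × 1.0 = 21.0
Step 2: Tier 2 (8 < duration ≤ 15): 2 records, sum = 21 × 1.1 = 23.1
Step 3: Tier 3 (duration > 15): 4 records, sum = 86 × 1.2 = 103.2
Step 4: Final sum = 21.0 + 23.1 + 103.2 = 147.3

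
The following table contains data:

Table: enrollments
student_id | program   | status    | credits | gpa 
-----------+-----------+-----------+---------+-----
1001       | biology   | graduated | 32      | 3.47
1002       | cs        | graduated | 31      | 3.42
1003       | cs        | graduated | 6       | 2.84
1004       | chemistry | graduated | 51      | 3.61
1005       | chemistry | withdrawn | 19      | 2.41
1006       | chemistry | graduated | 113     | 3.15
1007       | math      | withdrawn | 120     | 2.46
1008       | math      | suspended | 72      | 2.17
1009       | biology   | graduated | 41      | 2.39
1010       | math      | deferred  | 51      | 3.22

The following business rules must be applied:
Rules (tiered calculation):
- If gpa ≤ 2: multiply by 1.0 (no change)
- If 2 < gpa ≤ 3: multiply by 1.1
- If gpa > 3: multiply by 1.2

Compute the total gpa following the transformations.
33.74

Step 1: Tier 1 (gpa ≤ 2): 0 records, sum = 0 × 1.0 = 0.0
Step 2: Tier 2 (2 < gpa ≤ 3): 5 records, sum = 12.27 × 1.1 = 13.5
Step 3: Tier 3 (gpa > 3): 5 records, sum = 16.87 × 1.2 = 20.24
Step 4: Final sum = 0.0 + 13.5 + 20.24 = 33.74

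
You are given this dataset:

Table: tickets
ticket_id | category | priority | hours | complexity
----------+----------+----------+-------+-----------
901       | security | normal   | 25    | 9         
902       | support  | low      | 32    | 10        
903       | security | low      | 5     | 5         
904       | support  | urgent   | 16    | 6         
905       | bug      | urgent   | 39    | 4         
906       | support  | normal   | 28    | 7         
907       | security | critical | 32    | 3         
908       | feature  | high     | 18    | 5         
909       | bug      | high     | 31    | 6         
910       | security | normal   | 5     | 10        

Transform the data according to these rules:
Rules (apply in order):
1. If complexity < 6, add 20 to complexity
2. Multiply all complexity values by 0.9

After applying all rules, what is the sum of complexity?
130.5

Step 1: Apply Rule 1 - Add 20 to records with complexity < 6
  - 4 records affected: 17 + (4 × 20) = 97
  - Unaffected records: 48
  - Sum after Rule 1: 145
Step 2: Apply Rule 2 - Multiply all by 0.9
  - 145 × 0.9 = 130.5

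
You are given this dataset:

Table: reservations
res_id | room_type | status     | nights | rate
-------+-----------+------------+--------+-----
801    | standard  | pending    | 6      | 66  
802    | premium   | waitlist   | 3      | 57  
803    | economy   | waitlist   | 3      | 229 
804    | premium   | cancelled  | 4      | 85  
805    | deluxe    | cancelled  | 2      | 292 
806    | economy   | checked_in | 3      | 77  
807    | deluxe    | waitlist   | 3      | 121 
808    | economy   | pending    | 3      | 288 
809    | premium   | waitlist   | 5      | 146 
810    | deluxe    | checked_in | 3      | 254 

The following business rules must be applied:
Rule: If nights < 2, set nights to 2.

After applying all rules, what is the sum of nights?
35

Step 1: 0 records have nights < 2
Step 2: These records originally summed to 0
Step 3: After setting to minimum: 0 × 2 = 0
Step 4: Unaffected records sum: 35
Step 5: Final sum = 0 + 35 = 35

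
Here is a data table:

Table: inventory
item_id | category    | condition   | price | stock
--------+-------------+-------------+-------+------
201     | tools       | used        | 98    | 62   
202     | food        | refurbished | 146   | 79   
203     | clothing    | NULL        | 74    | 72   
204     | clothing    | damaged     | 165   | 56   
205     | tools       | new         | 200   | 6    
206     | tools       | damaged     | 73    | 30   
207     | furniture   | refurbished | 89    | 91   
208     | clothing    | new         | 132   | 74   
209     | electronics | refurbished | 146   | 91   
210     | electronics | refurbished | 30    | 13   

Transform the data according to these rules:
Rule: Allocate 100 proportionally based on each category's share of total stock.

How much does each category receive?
clothing: 35.19, electronics: 18.12, food: 13.76, furniture: 15.85, tools: 17.07

Step 1: Calculate total stock = 574
Step 2: Calculate each category's proportion:
  clothing: 202/574 = 35.19% → 35.19
  electronics: 104/574 = 18.12% → 18.12
  food: 79/574 = 13.76% → 13.76
  furniture: 91/574 = 15.85% → 15.85
  tools: 98/574 = 17.07% → 17.07
Step 3: Verify: sum of allocations ≈ 100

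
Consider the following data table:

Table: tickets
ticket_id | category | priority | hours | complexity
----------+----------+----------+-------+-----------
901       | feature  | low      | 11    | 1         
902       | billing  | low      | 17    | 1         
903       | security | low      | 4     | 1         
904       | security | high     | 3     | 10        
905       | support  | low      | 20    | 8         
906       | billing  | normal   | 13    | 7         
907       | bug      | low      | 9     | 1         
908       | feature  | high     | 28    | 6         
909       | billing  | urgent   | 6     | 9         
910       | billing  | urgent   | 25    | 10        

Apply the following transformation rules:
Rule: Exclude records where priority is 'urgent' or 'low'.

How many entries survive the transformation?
3

Step 1: Count records to exclude
  - 2 (urgent) + 5 (low) = 7 records
Step 2: Total records: 10
Step 3: Remaining = 10 - 7 = 3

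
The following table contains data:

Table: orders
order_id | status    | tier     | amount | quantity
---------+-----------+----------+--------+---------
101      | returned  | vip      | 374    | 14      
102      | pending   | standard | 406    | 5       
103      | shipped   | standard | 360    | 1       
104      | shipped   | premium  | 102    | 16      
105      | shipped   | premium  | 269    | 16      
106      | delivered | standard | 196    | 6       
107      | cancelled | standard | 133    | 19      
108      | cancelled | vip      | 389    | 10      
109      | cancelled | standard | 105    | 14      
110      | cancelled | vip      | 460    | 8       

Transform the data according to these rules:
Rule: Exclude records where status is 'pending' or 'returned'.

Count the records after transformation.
8

Step 1: Count records to exclude
  - 1 (pending) + 1 (returned) = 2 records
Step 2: Total records: 10
Step 3: Remaining = 10 - 2 = 8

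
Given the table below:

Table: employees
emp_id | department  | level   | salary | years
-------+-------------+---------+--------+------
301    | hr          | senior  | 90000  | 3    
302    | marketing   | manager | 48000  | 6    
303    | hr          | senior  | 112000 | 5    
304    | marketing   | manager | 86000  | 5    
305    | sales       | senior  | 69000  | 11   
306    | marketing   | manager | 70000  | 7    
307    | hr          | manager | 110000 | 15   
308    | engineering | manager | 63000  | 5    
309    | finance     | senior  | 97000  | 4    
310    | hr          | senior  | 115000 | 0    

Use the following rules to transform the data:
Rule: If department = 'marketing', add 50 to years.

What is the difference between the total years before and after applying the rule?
150

Step 1: Original sum of years = 61
Step 2: 3 records have department = 'marketing'
Step 3: Each affected record changes by 50
Step 4: Total change = 3 × 50 = 150
Step 5: New sum = 61 + 150 = 211
Step 6: Difference = |211 - 61| = 150
        (Sum increased by 150)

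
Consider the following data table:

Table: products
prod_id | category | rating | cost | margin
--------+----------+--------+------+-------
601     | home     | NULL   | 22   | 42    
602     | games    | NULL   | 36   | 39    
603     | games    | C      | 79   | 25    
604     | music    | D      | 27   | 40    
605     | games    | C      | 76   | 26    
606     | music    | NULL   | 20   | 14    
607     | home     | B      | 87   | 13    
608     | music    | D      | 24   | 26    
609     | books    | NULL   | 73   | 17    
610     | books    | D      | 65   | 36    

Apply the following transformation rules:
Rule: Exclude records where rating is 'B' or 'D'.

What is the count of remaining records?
6

Step 1: Count records to exclude
  - 1 (B) + 3 (D) = 4 records
Step 2: Total records: 10
Step 3: Remaining = 10 - 4 = 6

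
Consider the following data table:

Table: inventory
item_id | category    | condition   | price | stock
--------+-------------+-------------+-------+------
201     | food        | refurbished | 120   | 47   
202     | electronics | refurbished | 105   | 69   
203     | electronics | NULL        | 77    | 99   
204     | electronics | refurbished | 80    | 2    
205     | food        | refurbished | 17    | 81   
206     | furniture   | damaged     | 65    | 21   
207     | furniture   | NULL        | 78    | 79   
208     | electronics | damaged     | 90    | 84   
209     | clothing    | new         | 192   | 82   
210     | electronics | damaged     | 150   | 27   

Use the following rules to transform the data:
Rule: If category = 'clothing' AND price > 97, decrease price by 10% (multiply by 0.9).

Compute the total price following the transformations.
954.8

Step 1: Find records where category = 'clothing' AND price > 97
Step 2: 1 records match, summing to 192
Step 3: After multiplier: 192 × 0.9 = 172.8
Step 4: Unaffected records sum: 782
Step 5: Final sum = 172.8 + 782 = 954.8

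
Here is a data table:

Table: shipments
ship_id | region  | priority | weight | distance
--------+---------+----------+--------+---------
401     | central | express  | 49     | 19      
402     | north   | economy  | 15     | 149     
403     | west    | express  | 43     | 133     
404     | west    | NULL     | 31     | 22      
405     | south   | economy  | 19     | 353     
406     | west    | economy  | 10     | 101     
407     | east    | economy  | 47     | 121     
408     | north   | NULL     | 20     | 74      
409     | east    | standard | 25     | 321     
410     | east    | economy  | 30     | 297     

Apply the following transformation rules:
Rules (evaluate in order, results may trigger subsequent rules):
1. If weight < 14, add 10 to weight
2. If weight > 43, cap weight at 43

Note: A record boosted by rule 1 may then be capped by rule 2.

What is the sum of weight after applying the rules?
289

Step 1: Apply rule 1 to records with weight < 14
  - 1 records get bonus of 10
  - Of these, 0 records then exceed 43 and get capped
Step 2: Apply rule 2 to records with weight > 43
  - 2 records (original) are capped
Step 3: Calculate final sum = 289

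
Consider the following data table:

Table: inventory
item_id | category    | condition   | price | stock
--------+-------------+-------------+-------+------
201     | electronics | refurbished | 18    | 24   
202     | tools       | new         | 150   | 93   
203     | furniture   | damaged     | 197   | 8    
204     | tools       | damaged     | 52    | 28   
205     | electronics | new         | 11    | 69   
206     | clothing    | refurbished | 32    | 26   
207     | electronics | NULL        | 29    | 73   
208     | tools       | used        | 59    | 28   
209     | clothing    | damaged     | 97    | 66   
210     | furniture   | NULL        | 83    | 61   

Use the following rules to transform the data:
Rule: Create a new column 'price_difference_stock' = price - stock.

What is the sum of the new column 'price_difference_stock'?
252

Step 1: For each record, compute price - stock
Example calculations:
  18 - 24 = -6
  150 - 93 = 57
  197 - 8 = 189
  ...
Step 2: Sum all derived values
Step 3: Total = 252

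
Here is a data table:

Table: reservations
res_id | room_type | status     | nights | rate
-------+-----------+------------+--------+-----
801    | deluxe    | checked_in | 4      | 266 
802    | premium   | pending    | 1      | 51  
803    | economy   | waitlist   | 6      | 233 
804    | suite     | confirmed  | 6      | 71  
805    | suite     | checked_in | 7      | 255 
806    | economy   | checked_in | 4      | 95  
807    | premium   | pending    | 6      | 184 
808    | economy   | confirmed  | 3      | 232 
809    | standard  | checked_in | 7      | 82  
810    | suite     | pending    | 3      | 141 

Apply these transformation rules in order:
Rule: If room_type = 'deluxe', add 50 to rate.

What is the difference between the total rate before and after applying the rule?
50

Step 1: Original sum of rate = 1610
Step 2: 1 records have room_type = 'deluxe'
Step 3: Each affected record changes by 50
Step 4: Total change = 1 × 50 = 50
Step 5: New sum = 1610 + 50 = 1660
Step 6: Difference = |1660 - 1610| = 50
        (Sum increased by 50)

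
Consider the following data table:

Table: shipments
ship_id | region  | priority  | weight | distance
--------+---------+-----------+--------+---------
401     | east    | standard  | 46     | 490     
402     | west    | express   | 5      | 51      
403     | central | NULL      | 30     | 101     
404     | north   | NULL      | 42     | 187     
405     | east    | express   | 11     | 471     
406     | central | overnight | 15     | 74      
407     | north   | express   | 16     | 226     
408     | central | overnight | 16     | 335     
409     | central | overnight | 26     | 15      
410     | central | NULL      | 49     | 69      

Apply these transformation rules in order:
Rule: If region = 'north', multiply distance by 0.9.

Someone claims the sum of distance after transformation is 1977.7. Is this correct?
Yes, the result is correct.

Step 1: Calculate the correct sum after transformation
Step 2: Apply multiplier 0.9 to records where region = 'north'
Step 3: Correct result = 1977.7
Step 4: Claimed result = 1977.7
Step 5: 1977.7 = 1977.7 ✓
Conclusion: The claimed result is correct.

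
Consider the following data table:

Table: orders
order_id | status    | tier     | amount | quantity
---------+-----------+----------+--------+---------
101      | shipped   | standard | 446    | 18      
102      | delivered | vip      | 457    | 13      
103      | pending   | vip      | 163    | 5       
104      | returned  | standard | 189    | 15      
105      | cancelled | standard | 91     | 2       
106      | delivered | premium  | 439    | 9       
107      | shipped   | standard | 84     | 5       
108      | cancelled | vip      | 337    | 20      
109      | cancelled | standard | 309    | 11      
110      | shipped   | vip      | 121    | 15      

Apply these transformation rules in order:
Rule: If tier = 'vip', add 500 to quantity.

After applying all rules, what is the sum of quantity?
2113

Step 1: Count records where tier = 'vip': 4
Step 2: Total bonus added: 4 × 500 = 2000
Step 3: Original sum of quantity: 113
Step 4: Final sum = 113 + 2000 = 2113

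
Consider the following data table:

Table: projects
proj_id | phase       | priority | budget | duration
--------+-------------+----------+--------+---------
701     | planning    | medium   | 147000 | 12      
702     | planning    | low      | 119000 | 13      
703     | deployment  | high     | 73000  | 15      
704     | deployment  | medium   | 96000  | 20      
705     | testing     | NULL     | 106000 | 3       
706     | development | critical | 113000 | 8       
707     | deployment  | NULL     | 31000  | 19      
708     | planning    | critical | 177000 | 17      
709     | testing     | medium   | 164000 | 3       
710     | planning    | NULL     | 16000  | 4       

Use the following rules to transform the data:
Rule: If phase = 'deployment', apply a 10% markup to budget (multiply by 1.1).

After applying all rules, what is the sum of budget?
1062000.0

Step 1: Records with phase = 'deployment' have total budget = 200000
Step 2: Apply multiplier: 200000 × 1.1 = 220000.0
Step 3: Other records total: 842000
Step 4: Final sum = 220000.0 + 842000 = 1062000.0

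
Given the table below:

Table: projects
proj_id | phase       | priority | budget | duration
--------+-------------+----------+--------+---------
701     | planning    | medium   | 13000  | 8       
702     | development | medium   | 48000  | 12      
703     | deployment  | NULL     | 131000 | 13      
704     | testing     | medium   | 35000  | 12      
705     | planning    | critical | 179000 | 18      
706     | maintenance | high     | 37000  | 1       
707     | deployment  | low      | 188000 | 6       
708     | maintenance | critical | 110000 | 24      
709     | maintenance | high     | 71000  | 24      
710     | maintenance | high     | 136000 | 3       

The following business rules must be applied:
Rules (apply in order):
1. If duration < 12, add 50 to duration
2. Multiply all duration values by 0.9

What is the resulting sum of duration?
288.9

Step 1: Apply Rule 1 - Add 50 to records with duration < 12
  - 4 records affected: 18 + (4 × 50) = 218
  - Unaffected records: 103
  - Sum after Rule 1: 321
Step 2: Apply Rule 2 - Multiply all by 0.9
  - 321 × 0.9 = 288.9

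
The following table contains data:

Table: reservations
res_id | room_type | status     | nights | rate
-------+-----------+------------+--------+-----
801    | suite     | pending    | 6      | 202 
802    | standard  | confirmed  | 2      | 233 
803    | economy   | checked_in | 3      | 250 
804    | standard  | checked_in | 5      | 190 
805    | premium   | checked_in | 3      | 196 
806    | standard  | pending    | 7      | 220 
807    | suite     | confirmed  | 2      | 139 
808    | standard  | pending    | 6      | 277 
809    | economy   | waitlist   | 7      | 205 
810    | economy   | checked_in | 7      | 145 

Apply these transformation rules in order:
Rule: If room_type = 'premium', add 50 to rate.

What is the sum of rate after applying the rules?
2107

Step 1: Count records where room_type = 'premium': 1
Step 2: Total bonus added: 1 × 50 = 50
Step 3: Original sum of rate: 2057
Step 4: Final sum = 2057 + 50 = 2107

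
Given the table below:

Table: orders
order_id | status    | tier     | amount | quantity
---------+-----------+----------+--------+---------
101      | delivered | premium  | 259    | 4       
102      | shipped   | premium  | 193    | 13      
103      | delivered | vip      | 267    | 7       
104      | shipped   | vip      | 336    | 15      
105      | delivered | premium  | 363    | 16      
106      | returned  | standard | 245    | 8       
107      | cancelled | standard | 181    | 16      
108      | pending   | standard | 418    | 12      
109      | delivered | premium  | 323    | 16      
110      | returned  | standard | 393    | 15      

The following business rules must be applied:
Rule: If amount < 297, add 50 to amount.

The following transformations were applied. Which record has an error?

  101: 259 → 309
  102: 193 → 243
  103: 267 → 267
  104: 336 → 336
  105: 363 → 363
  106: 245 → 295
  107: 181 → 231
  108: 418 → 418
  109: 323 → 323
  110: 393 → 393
Record 103 has an error. The correct transformed value should be 317, not 267.

Step 1: Check each record against the rule
Step 2: Record 103 has amount = 267
Step 3: Since 267 < 297, the bonus should have been applied
Step 4: Correct value = 317, but claimed value = 267
Conclusion: Record 103 has the error.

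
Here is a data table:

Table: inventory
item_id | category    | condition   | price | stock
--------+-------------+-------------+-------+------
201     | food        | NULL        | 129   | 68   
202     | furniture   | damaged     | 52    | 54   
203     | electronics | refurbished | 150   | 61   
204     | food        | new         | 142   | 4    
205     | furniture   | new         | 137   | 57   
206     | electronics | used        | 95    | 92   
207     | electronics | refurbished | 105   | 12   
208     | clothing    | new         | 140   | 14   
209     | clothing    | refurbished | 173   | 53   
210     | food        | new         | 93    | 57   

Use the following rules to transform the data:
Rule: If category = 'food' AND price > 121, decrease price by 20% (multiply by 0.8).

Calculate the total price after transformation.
1161.8

Step 1: Find records where category = 'food' AND price > 121
Step 2: 2 records match, summing to 271
Step 3: After multiplier: 271 × 0.8 = 216.8
Step 4: Unaffected records sum: 945
Step 5: Final sum = 216.8 + 945 = 1161.8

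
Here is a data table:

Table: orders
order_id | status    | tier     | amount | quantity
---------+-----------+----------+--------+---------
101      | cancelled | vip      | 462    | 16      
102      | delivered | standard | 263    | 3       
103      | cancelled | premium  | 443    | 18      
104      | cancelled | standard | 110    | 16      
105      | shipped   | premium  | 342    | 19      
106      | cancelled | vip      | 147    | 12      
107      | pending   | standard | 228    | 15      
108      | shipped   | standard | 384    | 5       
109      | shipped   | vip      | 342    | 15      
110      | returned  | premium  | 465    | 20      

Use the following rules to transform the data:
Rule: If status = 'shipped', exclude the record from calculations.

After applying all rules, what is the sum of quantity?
100

Step 1: Identify records where status = 'shipped'
Step 2: The excluded records sum to 39
Step 3: Original total quantity = 139
Step 4: Remaining total = 139 - 39 = 100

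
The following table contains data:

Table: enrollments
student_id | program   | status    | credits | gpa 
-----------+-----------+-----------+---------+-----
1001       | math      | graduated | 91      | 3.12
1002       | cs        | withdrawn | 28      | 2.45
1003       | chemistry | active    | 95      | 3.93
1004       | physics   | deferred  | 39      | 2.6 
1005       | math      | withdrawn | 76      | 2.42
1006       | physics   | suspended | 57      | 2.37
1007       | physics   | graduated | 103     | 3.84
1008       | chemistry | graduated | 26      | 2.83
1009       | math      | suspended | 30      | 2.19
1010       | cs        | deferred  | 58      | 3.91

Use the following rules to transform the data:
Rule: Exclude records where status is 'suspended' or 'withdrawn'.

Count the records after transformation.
6

Step 1: Count records to exclude
  - 2 (suspended) + 2 (withdrawn) = 4 records
Step 2: Total records: 10
Step 3: Remaining = 10 - 4 = 6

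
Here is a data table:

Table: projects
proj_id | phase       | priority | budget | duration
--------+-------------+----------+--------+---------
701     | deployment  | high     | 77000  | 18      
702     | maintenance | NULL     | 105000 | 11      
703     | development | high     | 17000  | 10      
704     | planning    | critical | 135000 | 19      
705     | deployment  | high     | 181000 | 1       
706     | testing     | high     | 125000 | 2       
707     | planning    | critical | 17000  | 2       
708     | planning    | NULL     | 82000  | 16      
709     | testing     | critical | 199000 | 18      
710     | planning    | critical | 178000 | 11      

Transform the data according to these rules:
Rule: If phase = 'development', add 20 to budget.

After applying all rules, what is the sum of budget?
1116020

Step 1: Count records where phase = 'development': 1
Step 2: Total bonus added: 1 × 20 = 20
Step 3: Original sum of budget: 1116000
Step 4: Final sum = 1116000 + 20 = 1116020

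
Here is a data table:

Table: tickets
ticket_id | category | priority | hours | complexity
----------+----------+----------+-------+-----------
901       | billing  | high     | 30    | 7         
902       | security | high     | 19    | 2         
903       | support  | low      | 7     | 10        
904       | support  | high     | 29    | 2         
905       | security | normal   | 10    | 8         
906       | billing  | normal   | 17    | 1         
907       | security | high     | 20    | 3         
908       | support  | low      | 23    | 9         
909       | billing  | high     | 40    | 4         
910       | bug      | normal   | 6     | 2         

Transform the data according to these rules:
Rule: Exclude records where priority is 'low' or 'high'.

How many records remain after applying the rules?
3

Step 1: Count records to exclude
  - 2 (low) + 5 (high) = 7 records
Step 2: Total records: 10
Step 3: Remaining = 10 - 7 = 3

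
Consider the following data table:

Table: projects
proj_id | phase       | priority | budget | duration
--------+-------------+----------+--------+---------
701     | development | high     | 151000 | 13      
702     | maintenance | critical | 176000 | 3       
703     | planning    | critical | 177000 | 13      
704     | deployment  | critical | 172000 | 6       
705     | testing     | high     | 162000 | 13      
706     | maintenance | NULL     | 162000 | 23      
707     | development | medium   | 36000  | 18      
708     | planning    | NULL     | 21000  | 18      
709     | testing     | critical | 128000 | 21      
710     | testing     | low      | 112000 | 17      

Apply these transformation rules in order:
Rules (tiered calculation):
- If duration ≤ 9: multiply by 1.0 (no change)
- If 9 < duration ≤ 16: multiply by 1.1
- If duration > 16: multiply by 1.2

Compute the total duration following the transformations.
168.3

Step 1: Tier 1 (duration ≤ 9): 2 records, sum = 9 × 1.0 = 9.0
Step 2: Tier 2 (9 < duration ≤ 16): 3 records, sum = 39 × 1.1 = 42.9
Step 3: Tier 3 (duration > 16): 5 records, sum = 97 × 1.2 = 116.4
Step 4: Final sum = 9.0 + 42.9 + 116.4 = 168.3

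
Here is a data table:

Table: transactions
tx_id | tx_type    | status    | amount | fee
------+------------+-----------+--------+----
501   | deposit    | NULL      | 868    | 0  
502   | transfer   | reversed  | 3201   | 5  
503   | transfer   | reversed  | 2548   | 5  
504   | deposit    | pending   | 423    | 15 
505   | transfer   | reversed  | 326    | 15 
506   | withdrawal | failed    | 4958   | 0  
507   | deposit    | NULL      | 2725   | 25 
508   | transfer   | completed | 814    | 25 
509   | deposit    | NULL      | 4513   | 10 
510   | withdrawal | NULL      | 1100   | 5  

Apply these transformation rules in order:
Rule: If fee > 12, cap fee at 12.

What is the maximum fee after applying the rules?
12

Step 1: Original maximum fee = 25
Step 2: Apply cap at 12
Step 3: 4 records had fee > 12 and were capped
Step 4: Maximum after transformation = 12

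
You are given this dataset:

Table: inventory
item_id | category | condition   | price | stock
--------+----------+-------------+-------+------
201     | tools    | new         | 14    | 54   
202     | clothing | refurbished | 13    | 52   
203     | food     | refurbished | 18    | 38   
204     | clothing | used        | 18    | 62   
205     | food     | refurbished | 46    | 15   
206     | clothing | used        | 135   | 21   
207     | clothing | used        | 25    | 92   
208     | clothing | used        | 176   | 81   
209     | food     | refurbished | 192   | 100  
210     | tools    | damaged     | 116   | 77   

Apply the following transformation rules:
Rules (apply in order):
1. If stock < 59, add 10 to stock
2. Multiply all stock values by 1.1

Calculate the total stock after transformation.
706.2

Step 1: Apply Rule 1 - Add 10 to records with stock < 59
  - 5 records affected: 180 + (5 × 10) = 230
  - Unaffected records: 412
  - Sum after Rule 1: 642
Step 2: Apply Rule 2 - Multiply all by 1.1
  - 642 × 1.1 = 706.2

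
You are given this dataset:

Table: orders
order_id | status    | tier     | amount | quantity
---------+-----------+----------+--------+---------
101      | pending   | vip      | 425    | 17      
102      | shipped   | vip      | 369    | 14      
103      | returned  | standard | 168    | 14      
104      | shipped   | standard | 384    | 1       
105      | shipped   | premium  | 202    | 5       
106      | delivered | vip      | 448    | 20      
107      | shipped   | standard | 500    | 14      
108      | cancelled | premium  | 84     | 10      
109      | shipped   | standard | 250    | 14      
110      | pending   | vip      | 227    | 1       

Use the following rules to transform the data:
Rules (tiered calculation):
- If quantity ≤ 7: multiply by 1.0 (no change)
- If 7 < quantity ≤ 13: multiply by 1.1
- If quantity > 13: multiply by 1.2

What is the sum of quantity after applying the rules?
129.6

Step 1: Tier 1 (quantity ≤ 7): 3 records, sum = 7 × 1.0 = 7.0
Step 2: Tier 2 (7 < quantity ≤ 13): 1 records, sum = 10 × 1.1 = 11.0
Step 3: Tier 3 (quantity > 13): 6 records, sum = 93 × 1.2 = 111.6
Step 4: Final sum = 7.0 + 11.0 + 111.6 = 129.6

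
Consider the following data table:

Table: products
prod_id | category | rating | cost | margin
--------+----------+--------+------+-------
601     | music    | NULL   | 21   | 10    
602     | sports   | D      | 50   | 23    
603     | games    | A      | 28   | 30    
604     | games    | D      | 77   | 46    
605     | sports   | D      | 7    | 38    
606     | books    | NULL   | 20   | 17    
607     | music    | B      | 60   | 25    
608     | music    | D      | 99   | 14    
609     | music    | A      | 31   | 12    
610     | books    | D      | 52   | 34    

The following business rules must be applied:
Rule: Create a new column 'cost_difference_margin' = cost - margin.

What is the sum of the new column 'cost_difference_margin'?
196

Step 1: For each record, compute cost - margin
Example calculations:
  21 - 10 = 11
  50 - 23 = 27
  28 - 30 = -2
  ...
Step 2: Sum all derived values
Step 3: Total = 196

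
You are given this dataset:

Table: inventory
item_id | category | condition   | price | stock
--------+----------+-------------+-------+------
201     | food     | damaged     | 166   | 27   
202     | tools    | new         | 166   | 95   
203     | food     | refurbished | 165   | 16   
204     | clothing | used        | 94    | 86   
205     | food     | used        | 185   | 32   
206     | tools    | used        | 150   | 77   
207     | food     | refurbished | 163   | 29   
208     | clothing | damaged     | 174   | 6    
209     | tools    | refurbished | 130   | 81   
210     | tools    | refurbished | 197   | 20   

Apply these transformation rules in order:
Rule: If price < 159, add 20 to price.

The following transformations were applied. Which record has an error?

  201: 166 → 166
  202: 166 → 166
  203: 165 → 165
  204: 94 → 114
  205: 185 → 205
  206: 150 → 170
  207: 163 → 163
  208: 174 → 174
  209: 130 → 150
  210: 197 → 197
Record 205 has an error. The correct transformed value should be 185, not 205.

Step 1: Check each record against the rule
Step 2: Record 205 has price = 185
Step 3: Since 185 >= 159, the bonus should not have been applied
Step 4: Correct value = 185, but claimed value = 205
Conclusion: Record 205 has the error.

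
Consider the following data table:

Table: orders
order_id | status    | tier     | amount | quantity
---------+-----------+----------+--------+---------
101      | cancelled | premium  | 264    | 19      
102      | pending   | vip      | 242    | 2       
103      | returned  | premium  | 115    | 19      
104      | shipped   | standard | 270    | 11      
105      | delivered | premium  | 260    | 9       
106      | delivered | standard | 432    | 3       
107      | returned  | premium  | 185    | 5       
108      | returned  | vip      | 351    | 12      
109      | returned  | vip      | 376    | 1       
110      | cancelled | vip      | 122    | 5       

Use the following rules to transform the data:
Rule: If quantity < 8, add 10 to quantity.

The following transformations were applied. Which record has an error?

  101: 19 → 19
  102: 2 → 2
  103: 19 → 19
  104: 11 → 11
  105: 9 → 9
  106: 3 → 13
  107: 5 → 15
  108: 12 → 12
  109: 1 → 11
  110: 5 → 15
Record 102 has an error. The correct transformed value should be 12, not 2.

Step 1: Check each record against the rule
Step 2: Record 102 has quantity = 2
Step 3: Since 2 < 8, the bonus should have been applied
Step 4: Correct value = 12, but claimed value = 2
Conclusion: Record 102 has the error.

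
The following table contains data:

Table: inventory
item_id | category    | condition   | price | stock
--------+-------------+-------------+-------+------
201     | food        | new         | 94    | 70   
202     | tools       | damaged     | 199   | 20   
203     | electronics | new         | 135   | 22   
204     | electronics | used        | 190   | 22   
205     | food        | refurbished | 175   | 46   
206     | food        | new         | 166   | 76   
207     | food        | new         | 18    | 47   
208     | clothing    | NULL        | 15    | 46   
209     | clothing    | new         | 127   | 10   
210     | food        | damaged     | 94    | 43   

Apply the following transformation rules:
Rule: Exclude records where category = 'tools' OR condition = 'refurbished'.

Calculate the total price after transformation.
839

Step 1: Find records where category = 'tools' OR condition = 'refurbished'
Step 2: 2 records match, summing to 374
Step 3: Original sum: 1213
Step 4: Remaining sum = 1213 - 374 = 839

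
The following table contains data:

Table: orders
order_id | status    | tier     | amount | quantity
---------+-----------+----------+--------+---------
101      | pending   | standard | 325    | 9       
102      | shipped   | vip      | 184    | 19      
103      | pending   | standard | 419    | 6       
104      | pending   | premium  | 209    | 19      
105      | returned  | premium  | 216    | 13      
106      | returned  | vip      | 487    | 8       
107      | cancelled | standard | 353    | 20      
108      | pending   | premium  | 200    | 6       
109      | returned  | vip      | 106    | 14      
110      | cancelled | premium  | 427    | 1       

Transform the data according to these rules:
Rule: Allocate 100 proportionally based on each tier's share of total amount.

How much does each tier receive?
premium: 35.95, standard: 37.49, vip: 26.56

Step 1: Calculate total amount = 2926
Step 2: Calculate each tier's proportion:
  premium: 1052/2926 = 35.95% → 35.95
  standard: 1097/2926 = 37.49% → 37.49
  vip: 777/2926 = 26.56% → 26.56
Step 3: Verify: sum of allocations ≈ 100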